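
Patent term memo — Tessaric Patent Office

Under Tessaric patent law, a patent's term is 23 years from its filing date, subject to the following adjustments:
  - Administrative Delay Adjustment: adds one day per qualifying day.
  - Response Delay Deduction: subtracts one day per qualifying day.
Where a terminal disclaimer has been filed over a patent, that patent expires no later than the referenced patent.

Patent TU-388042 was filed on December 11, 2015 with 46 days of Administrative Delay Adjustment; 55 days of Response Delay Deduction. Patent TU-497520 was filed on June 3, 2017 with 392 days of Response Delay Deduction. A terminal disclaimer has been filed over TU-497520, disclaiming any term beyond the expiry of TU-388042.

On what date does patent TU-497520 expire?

December 2, 2038

Natural term of TU-497520:
  Base: filing + 23 years → 3 June 2040.
  Response Delay Deduction: −392 days → 8 May 2039.
Expiry of referenced patent TU-388042:
  Base: filing + 23 years → 11 December 2038.
  Administrative Delay Adjustment: +46 days → 26 January 2039.
  Response Delay Deduction: −55 days → 2 December 2038.
Terminal disclaimer: TU-497520 expires on the earlier of 8 May 2039 and 2 December 2038.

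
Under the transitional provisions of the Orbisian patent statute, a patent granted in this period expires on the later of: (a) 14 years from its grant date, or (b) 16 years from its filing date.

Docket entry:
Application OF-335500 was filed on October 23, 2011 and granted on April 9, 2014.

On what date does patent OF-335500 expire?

(a) grant + 14 years → 9 April 2028.
(b) filing + 16 years → 23 October 2027.
Later of the two: 9 April 2028.

April 9, 2028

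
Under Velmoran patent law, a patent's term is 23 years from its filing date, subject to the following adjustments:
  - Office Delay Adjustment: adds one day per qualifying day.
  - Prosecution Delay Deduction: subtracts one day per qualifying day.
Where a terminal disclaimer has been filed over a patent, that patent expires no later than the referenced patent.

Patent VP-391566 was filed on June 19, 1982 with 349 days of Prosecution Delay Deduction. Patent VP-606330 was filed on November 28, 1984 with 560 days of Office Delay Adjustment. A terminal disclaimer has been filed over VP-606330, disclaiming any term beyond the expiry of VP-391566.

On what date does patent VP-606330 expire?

2004-07-05

Natural term of VP-606330:
  Base: filing + 23 years → 28 November 2007.
  Office Delay Adjustment: +560 days → 10 June 2009.
Expiry of referenced patent VP-391566:
  Base: filing + 23 years → 19 June 2005.
  Prosecution Delay Deduction: −349 days → 5 July 2004.
Terminal disclaimer: VP-606330 expires on the earlier of 10 June 2009 and 5 July 2004.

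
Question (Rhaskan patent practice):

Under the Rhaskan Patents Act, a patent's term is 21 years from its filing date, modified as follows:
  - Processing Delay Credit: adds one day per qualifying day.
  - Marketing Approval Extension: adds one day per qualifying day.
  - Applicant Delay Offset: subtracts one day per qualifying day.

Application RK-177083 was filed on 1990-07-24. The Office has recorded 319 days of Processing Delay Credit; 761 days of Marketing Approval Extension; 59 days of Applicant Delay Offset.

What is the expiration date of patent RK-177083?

2014-05-10

Base term: filing date + 21 years → 24 July 2011.
Processing Delay Credit: +319 days → 7 June 2012.
Marketing Approval Extension: +761 days → 8 July 2014.
Applicant Delay Offset: −59 days → 10 May 2014.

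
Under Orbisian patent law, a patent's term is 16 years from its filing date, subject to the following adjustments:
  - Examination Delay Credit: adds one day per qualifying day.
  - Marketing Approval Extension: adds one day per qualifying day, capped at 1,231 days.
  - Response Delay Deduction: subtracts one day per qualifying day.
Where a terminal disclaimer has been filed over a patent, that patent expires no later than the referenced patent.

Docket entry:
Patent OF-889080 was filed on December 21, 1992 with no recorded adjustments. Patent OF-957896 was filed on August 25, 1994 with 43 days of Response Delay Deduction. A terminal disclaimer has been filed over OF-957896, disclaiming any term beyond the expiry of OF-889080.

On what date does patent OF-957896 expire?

Natural term of OF-957896:
  Base: filing + 16 years → 25 August 2010.
  Response Delay Deduction: −43 days → 13 July 2010.
Expiry of referenced patent OF-889080:
  Base: filing + 16 years → 21 December 2008.
Terminal disclaimer: OF-957896 expires on the earlier of 13 July 2010 and 21 December 2008.

2008-12-21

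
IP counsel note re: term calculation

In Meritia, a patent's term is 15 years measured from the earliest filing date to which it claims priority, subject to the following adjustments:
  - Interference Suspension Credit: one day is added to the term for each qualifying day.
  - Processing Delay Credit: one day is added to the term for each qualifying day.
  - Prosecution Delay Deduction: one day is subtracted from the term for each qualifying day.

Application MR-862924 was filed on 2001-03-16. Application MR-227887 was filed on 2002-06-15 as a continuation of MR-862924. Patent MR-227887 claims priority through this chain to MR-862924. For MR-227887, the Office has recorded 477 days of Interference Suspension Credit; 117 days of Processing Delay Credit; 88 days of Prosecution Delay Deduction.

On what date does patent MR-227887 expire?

Earliest priority filing: 16 March 2001.
Base term: 16 March 2001 + 15 years → 16 March 2016.
Interference Suspension Credit: +477 days → 6 July 2017.
Processing Delay Credit: +117 days → 31 October 2017.
Prosecution Delay Deduction: −88 days → 4 August 2017.

2017-08-04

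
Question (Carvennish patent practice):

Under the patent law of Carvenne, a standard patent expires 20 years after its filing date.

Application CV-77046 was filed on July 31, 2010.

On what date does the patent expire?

Filing date + 20 years → 31 July 2030.

July 31, 2030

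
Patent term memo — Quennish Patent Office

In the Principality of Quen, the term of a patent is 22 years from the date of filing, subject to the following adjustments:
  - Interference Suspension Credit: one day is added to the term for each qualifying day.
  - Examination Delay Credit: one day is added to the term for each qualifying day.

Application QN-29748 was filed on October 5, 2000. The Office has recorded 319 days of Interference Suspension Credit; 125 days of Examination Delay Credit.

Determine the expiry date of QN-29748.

Base term: filing date + 22 years → 5 October 2022.
Interference Suspension Credit: +319 days → 20 August 2023.
Examination Delay Credit: +125 days → 23 December 2023.

2023-12-23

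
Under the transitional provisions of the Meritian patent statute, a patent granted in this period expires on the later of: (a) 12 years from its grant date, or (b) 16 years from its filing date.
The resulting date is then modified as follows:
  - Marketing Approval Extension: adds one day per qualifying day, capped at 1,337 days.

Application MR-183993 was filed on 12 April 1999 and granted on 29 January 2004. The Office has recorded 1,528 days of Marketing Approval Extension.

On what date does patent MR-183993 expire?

2019-09-27

(a) grant + 12 years → 29 January 2016.
(b) filing + 16 years → 12 April 2015.
Later of the two: 29 January 2016.
Marketing Approval Extension: 1528 days claimed exceeds the 1337-day cap, so +1337 days → 27 September 2019.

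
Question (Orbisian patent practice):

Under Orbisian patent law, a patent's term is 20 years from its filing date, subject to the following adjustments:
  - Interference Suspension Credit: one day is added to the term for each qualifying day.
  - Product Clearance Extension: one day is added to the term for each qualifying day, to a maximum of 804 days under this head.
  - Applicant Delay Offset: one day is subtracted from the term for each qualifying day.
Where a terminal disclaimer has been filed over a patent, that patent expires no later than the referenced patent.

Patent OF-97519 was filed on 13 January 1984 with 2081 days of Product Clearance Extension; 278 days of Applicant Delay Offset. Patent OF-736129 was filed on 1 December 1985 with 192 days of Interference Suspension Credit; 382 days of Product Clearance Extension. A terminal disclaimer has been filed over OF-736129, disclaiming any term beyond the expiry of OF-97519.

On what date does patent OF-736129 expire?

Natural term of OF-736129:
  Base: filing + 20 years → 1 December 2005.
  Interference Suspension Credit: +192 days → 11 June 2006.
  Product Clearance Extension: 382 days (within the 804-day cap) → +382 days → 28 June 2007.
Expiry of referenced patent OF-97519:
  Base: filing + 20 years → 13 January 2004.
  Product Clearance Extension: 2081 days claimed exceeds the 804-day cap, so +804 days → 27 March 2006.
  Applicant Delay Offset: −278 days → 22 June 2005.
Terminal disclaimer: OF-736129 expires on the earlier of 28 June 2007 and 22 June 2005.

2005-06-22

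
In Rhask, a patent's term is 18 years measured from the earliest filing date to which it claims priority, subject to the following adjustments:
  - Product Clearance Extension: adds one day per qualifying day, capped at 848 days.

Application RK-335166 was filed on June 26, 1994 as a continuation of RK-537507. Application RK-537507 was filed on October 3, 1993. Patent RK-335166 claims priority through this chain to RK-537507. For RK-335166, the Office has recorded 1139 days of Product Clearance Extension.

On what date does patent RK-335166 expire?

January 28, 2014

Earliest priority filing: 3 October 1993.
Base term: 3 October 1993 + 18 years → 3 October 2011.
Product Clearance Extension: 1139 days claimed exceeds the 848-day cap, so +848 days → 28 January 2014.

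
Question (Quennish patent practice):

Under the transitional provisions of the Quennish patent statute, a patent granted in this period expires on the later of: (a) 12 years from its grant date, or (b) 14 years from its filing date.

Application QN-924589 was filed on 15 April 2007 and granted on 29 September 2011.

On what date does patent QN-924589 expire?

(a) grant + 12 years → 29 September 2023.
(b) filing + 14 years → 15 April 2021.
Later of the two: 29 September 2023.

September 29, 2023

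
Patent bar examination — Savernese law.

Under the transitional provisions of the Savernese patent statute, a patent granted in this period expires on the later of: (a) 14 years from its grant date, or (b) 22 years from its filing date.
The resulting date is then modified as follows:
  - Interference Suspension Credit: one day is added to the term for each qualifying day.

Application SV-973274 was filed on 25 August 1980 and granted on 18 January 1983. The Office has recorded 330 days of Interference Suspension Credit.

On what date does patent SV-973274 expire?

July 21, 2003

(a) grant + 14 years → 18 January 1997.
(b) filing + 22 years → 25 August 2002.
Later of the two: 25 August 2002.
Interference Suspension Credit: +330 days → 21 July 2003.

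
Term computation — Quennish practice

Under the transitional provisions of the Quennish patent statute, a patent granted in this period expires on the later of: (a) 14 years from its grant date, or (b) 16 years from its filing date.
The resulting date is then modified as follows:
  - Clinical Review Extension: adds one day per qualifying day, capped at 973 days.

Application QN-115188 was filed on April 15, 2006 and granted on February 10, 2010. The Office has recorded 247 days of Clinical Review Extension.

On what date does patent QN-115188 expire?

(a) grant + 14 years → 10 February 2024.
(b) filing + 16 years → 15 April 2022.
Later of the two: 10 February 2024.
Clinical Review Extension: 247 days (within the 973-day cap) → +247 days → 14 October 2024.

2024-10-14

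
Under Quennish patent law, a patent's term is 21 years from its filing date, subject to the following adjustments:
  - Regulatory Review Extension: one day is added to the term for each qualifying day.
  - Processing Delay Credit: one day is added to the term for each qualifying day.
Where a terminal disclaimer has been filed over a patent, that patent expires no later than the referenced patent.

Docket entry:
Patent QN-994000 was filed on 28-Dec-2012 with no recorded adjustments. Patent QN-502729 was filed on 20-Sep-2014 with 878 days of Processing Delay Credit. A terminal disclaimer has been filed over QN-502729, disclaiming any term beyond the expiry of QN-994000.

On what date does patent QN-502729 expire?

December 28, 2033

Natural term of QN-502729:
  Base: filing + 21 years → 20 September 2035.
  Processing Delay Credit: +878 days → 14 February 2038.
Expiry of referenced patent QN-994000:
  Base: filing + 21 years → 28 December 2033.
Terminal disclaimer: QN-502729 expires on the earlier of 14 February 2038 and 28 December 2033.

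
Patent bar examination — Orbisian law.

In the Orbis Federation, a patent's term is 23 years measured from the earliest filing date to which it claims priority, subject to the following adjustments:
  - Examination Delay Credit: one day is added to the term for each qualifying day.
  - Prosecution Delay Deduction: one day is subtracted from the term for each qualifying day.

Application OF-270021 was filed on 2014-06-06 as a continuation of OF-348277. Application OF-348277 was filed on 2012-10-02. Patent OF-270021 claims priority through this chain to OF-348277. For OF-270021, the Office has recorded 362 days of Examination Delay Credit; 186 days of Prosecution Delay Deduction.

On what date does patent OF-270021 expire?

Earliest priority filing: 2 October 2012.
Base term: 2 October 2012 + 23 years → 2 October 2035.
Examination Delay Credit: +362 days → 28 September 2036.
Prosecution Delay Deduction: −186 days → 26 March 2036.

March 26, 2036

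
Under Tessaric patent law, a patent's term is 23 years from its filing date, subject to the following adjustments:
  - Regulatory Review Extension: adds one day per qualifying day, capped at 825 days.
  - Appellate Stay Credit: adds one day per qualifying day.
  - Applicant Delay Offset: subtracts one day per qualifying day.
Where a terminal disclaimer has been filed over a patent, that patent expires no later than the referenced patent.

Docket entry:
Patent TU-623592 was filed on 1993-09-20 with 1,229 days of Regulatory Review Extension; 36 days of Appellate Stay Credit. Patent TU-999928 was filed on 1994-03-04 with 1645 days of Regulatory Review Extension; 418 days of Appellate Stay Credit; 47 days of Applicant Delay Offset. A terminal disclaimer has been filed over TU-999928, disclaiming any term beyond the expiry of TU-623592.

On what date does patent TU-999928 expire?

January 29, 2019

Natural term of TU-999928:
  Base: filing + 23 years → 4 March 2017.
  Regulatory Review Extension: 1645 days claimed exceeds the 825-day cap, so +825 days → 7 June 2019.
  Appellate Stay Credit: +418 days → 29 July 2020.
  Applicant Delay Offset: −47 days → 12 June 2020.
Expiry of referenced patent TU-623592:
  Base: filing + 23 years → 20 September 2016.
  Regulatory Review Extension: 1229 days claimed exceeds the 825-day cap, so +825 days → 24 December 2018.
  Appellate Stay Credit: +36 days → 29 January 2019.
Terminal disclaimer: TU-999928 expires on the earlier of 12 June 2020 and 29 January 2019.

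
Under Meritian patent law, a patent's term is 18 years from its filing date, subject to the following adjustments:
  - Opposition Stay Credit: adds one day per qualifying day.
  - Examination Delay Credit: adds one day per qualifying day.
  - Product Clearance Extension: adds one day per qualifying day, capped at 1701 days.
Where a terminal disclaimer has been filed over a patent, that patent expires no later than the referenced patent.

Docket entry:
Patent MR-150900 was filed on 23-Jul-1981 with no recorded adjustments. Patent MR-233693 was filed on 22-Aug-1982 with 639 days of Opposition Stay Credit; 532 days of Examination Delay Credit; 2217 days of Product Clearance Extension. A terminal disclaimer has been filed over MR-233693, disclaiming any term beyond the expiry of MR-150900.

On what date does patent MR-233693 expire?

1999-07-23

Natural term of MR-233693:
  Base: filing + 18 years → 22 August 2000.
  Opposition Stay Credit: +639 days → 23 May 2002.
  Examination Delay Credit: +532 days → 6 November 2003.
  Product Clearance Extension: 2217 days claimed exceeds the 1701-day cap, so +1701 days → 3 July 2008.
Expiry of referenced patent MR-150900:
  Base: filing + 18 years → 23 July 1999.
Terminal disclaimer: MR-233693 expires on the earlier of 3 July 2008 and 23 July 1999.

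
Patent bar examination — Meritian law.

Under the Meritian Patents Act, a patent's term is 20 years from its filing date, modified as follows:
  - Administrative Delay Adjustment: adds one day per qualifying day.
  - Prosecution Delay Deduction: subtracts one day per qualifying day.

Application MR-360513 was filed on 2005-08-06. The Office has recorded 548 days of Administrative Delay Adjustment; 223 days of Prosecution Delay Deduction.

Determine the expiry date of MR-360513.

Base term: filing date + 20 years → 6 August 2025.
Administrative Delay Adjustment: +548 days → 5 February 2027.
Prosecution Delay Deduction: −223 days → 27 June 2026.

June 27, 2026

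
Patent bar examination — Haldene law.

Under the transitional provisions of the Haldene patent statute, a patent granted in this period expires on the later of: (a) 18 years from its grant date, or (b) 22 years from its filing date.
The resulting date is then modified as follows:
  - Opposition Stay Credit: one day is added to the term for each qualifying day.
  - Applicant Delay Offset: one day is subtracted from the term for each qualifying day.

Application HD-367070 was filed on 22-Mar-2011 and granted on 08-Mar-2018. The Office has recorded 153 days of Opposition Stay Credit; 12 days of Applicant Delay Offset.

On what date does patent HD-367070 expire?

July 27, 2036

(a) grant + 18 years → 8 March 2036.
(b) filing + 22 years → 22 March 2033.
Later of the two: 8 March 2036.
Opposition Stay Credit: +153 days → 8 August 2036.
Applicant Delay Offset: −12 days → 27 July 2036.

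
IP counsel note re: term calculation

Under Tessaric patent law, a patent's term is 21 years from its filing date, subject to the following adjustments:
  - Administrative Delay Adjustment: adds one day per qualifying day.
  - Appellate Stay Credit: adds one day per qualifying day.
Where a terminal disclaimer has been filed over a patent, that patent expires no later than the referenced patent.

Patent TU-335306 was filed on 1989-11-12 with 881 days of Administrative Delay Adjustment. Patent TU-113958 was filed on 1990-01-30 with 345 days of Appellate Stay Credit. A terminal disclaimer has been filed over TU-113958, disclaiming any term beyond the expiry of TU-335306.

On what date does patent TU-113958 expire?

2012-01-10

Natural term of TU-113958:
  Base: filing + 21 years → 30 January 2011.
  Appellate Stay Credit: +345 days → 10 January 2012.
Expiry of referenced patent TU-335306:
  Base: filing + 21 years → 12 November 2010.
  Administrative Delay Adjustment: +881 days → 11 April 2013.
Terminal disclaimer: TU-113958 expires on the earlier of 10 January 2012 and 11 April 2013.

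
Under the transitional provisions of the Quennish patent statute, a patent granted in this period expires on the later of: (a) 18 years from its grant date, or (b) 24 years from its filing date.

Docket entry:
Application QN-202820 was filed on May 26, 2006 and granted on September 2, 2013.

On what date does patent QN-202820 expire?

(a) grant + 18 years → 2 September 2031.
(b) filing + 24 years → 26 May 2030.
Later of the two: 2 September 2031.

September 2, 2031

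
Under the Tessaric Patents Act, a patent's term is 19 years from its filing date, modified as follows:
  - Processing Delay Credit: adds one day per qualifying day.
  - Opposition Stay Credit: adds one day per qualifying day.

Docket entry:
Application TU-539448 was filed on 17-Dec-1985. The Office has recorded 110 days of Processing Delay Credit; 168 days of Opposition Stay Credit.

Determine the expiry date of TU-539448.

Base term: filing date + 19 years → 17 December 2004.
Processing Delay Credit: +110 days → 6 April 2005.
Opposition Stay Credit: +168 days → 21 September 2005.

September 21, 2005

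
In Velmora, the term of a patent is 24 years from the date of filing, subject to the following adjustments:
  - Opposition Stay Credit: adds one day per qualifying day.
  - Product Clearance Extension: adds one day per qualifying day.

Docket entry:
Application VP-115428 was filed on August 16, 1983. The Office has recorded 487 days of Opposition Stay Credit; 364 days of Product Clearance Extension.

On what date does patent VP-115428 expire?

Base term: filing date + 24 years → 16 August 2007.
Opposition Stay Credit: +487 days → 15 December 2008.
Product Clearance Extension: +364 days → 14 December 2009.

2009-12-14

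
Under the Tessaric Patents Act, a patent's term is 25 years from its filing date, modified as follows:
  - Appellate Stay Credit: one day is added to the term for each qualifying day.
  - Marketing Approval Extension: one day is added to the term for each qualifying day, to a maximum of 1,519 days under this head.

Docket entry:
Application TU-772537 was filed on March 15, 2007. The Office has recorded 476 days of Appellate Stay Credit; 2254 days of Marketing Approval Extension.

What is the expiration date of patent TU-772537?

2037-08-31

Base term: filing date + 25 years → 15 March 2032.
Appellate Stay Credit: +476 days → 4 July 2033.
Marketing Approval Extension: 2254 days claimed exceeds the 1519-day cap, so +1519 days → 31 August 2037.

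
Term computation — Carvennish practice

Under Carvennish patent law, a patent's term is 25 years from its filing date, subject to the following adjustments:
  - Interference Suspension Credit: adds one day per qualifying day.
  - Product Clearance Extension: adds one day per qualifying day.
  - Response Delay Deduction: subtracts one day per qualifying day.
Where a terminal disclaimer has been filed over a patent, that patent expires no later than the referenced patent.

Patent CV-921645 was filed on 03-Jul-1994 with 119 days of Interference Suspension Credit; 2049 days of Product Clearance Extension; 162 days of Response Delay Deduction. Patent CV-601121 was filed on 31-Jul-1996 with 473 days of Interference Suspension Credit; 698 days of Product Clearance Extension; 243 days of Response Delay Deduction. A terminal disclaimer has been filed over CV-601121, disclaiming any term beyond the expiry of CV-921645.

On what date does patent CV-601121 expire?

February 14, 2024

Natural term of CV-601121:
  Base: filing + 25 years → 31 July 2021.
  Interference Suspension Credit: +473 days → 16 November 2022.
  Product Clearance Extension: +698 days → 14 October 2024.
  Response Delay Deduction: −243 days → 14 February 2024.
Expiry of referenced patent CV-921645:
  Base: filing + 25 years → 3 July 2019.
  Interference Suspension Credit: +119 days → 30 October 2019.
  Product Clearance Extension: +2049 days → 9 June 2025.
  Response Delay Deduction: −162 days → 29 December 2024.
Terminal disclaimer: CV-601121 expires on the earlier of 14 February 2024 and 29 December 2024.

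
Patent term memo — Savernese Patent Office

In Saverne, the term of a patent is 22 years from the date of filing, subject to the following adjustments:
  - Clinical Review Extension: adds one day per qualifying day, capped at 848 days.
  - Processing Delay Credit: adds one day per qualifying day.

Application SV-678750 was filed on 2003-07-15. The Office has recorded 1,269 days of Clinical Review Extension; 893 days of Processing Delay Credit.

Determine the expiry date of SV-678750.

Base term: filing date + 22 years → 15 July 2025.
Clinical Review Extension: 1269 days claimed exceeds the 848-day cap, so +848 days → 10 November 2027.
Processing Delay Credit: +893 days → 21 April 2030.

April 21, 2030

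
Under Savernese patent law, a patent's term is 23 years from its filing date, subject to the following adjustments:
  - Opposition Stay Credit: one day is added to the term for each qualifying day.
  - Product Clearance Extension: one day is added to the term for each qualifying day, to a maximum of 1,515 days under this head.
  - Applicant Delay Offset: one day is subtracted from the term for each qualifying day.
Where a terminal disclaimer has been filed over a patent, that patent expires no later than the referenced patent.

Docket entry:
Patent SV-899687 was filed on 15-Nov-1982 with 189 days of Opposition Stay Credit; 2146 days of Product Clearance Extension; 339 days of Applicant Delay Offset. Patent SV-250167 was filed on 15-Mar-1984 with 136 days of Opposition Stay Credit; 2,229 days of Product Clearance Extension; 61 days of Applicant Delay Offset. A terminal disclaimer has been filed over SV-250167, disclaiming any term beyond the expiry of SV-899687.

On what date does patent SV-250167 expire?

August 11, 2009

Natural term of SV-250167:
  Base: filing + 23 years → 15 March 2007.
  Opposition Stay Credit: +136 days → 29 July 2007.
  Product Clearance Extension: 2229 days claimed exceeds the 1515-day cap, so +1515 days → 21 September 2011.
  Applicant Delay Offset: −61 days → 22 July 2011.
Expiry of referenced patent SV-899687:
  Base: filing + 23 years → 15 November 2005.
  Opposition Stay Credit: +189 days → 23 May 2006.
  Product Clearance Extension: 2146 days claimed exceeds the 1515-day cap, so +1515 days → 16 July 2010.
  Applicant Delay Offset: −339 days → 11 August 2009.
Terminal disclaimer: SV-250167 expires on the earlier of 22 July 2011 and 11 August 2009.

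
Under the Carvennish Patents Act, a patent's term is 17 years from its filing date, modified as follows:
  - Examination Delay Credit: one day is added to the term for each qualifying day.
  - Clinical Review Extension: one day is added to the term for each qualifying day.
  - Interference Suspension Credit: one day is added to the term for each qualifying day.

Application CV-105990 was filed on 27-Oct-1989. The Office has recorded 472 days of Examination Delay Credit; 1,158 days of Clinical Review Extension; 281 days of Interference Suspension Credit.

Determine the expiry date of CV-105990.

2012-01-20

Base term: filing date + 17 years → 27 October 2006.
Examination Delay Credit: +472 days → 11 February 2008.
Clinical Review Extension: +1158 days → 14 April 2011.
Interference Suspension Credit: +281 days → 20 January 2012.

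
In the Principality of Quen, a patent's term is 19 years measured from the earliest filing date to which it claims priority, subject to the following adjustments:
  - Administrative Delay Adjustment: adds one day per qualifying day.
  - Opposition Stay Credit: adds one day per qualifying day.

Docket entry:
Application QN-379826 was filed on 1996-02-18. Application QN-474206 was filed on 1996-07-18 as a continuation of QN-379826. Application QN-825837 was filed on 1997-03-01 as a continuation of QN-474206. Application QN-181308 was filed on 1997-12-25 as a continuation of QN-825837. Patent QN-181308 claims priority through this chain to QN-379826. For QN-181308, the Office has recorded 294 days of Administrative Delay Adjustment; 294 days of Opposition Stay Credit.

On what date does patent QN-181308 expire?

September 28, 2016

Earliest priority filing: 18 February 1996.
Base term: 18 February 1996 + 19 years → 18 February 2015.
Administrative Delay Adjustment: +294 days → 9 December 2015.
Opposition Stay Credit: +294 days → 28 September 2016.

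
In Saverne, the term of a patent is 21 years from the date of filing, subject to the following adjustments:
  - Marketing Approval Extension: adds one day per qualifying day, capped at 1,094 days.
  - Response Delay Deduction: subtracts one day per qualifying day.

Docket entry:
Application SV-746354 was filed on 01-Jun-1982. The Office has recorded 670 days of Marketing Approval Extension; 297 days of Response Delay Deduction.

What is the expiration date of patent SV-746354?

June 8, 2004

Base term: filing date + 21 years → 1 June 2003.
Marketing Approval Extension: 670 days (within the 1094-day cap) → +670 days → 1 April 2005.
Response Delay Deduction: −297 days → 8 June 2004.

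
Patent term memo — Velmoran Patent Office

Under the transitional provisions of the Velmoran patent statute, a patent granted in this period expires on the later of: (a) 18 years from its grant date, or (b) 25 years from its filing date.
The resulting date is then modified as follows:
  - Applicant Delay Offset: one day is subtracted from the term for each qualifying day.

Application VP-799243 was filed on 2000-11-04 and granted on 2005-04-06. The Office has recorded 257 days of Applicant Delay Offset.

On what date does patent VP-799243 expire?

(a) grant + 18 years → 6 April 2023.
(b) filing + 25 years → 4 November 2025.
Later of the two: 4 November 2025.
Applicant Delay Offset: −257 days → 20 February 2025.

February 20, 2025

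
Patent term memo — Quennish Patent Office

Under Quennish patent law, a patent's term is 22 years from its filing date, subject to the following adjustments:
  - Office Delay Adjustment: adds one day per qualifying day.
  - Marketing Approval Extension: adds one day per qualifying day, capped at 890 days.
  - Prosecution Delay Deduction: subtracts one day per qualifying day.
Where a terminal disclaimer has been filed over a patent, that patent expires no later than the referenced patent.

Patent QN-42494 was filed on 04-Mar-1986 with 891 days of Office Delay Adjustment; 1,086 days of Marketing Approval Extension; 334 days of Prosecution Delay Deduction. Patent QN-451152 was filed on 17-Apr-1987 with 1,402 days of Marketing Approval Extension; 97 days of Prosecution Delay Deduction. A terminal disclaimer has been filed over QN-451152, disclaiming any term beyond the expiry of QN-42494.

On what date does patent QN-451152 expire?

2011-06-19

Natural term of QN-451152:
  Base: filing + 22 years → 17 April 2009.
  Marketing Approval Extension: 1402 days claimed exceeds the 890-day cap, so +890 days → 24 September 2011.
  Prosecution Delay Deduction: −97 days → 19 June 2011.
Expiry of referenced patent QN-42494:
  Base: filing + 22 years → 4 March 2008.
  Office Delay Adjustment: +891 days → 12 August 2010.
  Marketing Approval Extension: 1086 days claimed exceeds the 890-day cap, so +890 days → 18 January 2013.
  Prosecution Delay Deduction: −334 days → 19 February 2012.
Terminal disclaimer: QN-451152 expires on the earlier of 19 June 2011 and 19 February 2012.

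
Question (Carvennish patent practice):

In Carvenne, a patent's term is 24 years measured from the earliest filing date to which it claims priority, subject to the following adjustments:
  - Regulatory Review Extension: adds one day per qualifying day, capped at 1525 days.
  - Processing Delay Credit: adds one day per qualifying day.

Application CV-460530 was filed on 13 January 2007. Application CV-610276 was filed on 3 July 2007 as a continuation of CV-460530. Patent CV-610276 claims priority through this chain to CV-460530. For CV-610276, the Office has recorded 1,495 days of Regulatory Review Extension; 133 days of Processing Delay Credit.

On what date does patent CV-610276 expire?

June 29, 2035

Earliest priority filing: 13 January 2007.
Base term: 13 January 2007 + 24 years → 13 January 2031.
Regulatory Review Extension: 1495 days (within the 1525-day cap) → +1495 days → 16 February 2035.
Processing Delay Credit: +133 days → 29 June 2035.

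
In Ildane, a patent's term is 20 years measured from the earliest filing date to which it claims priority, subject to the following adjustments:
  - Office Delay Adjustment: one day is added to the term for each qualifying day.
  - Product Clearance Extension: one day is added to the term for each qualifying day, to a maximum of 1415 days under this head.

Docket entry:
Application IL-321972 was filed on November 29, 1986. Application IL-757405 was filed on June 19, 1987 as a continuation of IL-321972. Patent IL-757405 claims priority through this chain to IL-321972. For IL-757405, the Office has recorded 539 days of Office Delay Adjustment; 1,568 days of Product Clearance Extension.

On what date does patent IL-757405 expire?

2012-04-05

Earliest priority filing: 29 November 1986.
Base term: 29 November 1986 + 20 years → 29 November 2006.
Office Delay Adjustment: +539 days → 21 May 2008.
Product Clearance Extension: 1568 days claimed exceeds the 1415-day cap, so +1415 days → 5 April 2012.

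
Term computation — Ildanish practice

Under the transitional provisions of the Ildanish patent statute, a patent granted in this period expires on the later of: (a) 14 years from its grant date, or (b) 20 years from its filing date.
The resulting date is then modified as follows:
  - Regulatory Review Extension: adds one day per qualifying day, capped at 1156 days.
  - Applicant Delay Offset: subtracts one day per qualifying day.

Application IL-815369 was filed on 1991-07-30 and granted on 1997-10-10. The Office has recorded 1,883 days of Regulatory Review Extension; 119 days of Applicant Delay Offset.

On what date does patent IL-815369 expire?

(a) grant + 14 years → 10 October 2011.
(b) filing + 20 years → 30 July 2011.
Later of the two: 10 October 2011.
Regulatory Review Extension: 1883 days claimed exceeds the 1156-day cap, so +1156 days → 9 December 2014.
Applicant Delay Offset: −119 days → 12 August 2014.

2014-08-12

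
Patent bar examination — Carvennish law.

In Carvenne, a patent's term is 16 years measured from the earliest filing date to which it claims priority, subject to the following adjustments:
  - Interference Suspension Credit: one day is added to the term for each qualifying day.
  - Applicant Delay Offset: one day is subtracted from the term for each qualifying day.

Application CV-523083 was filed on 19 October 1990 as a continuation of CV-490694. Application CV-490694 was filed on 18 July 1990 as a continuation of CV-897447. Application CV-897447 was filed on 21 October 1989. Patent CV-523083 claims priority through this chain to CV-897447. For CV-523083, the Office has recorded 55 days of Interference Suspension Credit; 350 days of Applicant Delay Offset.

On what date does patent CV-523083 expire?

December 30, 2004

Earliest priority filing: 21 October 1989.
Base term: 21 October 1989 + 16 years → 21 October 2005.
Interference Suspension Credit: +55 days → 15 December 2005.
Applicant Delay Offset: −350 days → 30 December 2004.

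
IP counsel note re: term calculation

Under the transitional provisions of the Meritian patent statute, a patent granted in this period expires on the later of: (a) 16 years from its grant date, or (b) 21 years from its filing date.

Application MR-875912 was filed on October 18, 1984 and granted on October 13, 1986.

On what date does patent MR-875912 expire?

October 18, 2005

(a) grant + 16 years → 13 October 2002.
(b) filing + 21 years → 18 October 2005.
Later of the two: 18 October 2005.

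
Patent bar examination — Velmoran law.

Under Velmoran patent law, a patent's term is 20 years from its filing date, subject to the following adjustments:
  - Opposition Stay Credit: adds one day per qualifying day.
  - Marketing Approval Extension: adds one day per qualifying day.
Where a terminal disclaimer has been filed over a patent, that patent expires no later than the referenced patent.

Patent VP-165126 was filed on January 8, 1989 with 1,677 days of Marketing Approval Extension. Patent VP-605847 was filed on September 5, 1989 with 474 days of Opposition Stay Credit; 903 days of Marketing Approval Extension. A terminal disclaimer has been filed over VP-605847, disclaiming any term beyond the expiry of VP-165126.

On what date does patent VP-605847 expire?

2013-06-13

Natural term of VP-605847:
  Base: filing + 20 years → 5 September 2009.
  Opposition Stay Credit: +474 days → 23 December 2010.
  Marketing Approval Extension: +903 days → 13 June 2013.
Expiry of referenced patent VP-165126:
  Base: filing + 20 years → 8 January 2009.
  Marketing Approval Extension: +1677 days → 12 August 2013.
Terminal disclaimer: VP-605847 expires on the earlier of 13 June 2013 and 12 August 2013.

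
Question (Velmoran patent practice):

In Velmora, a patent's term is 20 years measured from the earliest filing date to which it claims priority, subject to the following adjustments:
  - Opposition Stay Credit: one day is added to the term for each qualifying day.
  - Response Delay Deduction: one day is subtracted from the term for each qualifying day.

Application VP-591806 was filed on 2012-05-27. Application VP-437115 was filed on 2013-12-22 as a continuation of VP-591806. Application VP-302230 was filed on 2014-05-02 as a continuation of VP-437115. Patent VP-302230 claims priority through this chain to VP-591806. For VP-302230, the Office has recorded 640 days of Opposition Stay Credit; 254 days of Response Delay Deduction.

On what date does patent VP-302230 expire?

Earliest priority filing: 27 May 2012.
Base term: 27 May 2012 + 20 years → 27 May 2032.
Opposition Stay Credit: +640 days → 26 February 2034.
Response Delay Deduction: −254 days → 17 June 2033.

June 17, 2033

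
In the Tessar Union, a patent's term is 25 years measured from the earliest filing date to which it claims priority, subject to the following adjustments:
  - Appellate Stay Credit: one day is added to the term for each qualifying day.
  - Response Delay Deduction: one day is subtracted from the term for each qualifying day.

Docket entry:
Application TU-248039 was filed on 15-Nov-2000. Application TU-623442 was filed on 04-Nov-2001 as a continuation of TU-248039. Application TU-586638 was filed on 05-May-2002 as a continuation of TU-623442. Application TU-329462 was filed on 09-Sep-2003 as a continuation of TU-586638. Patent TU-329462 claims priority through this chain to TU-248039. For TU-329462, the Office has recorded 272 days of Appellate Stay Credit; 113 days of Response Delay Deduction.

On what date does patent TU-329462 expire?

2026-04-23

Earliest priority filing: 15 November 2000.
Base term: 15 November 2000 + 25 years → 15 November 2025.
Appellate Stay Credit: +272 days → 14 August 2026.
Response Delay Deduction: −113 days → 23 April 2026.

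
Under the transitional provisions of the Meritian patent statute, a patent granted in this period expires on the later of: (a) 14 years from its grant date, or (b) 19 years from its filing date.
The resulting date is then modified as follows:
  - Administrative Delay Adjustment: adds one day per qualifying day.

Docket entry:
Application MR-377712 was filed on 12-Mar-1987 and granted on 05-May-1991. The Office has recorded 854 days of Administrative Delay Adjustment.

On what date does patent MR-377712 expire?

(a) grant + 14 years → 5 May 2005.
(b) filing + 19 years → 12 March 2006.
Later of the two: 12 March 2006.
Administrative Delay Adjustment: +854 days → 13 July 2008.

2008-07-13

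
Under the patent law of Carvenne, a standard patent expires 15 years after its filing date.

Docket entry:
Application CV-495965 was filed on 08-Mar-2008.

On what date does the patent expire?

March 8, 2023

Filing date + 15 years → 8 March 2023.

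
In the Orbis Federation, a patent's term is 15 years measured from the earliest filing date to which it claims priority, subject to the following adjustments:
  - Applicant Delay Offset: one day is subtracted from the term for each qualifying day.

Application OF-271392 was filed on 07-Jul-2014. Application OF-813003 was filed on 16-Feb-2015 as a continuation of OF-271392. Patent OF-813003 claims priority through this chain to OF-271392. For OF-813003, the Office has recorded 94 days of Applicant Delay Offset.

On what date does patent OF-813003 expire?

Earliest priority filing: 7 July 2014.
Base term: 7 July 2014 + 15 years → 7 July 2029.
Applicant Delay Offset: −94 days → 4 April 2029.

April 4, 2029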